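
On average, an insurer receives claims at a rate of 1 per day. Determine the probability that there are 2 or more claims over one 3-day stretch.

Over the interval, μ = 1 × 3 = 3 (a 3-day stretch = 3 days).
P(N ≥ 2) = 1 − P(N ≤ 1) = 1 − Σ_{j=0}^{1} e^(−μ) μ^j/j! ≈ 0.8009.

0.8009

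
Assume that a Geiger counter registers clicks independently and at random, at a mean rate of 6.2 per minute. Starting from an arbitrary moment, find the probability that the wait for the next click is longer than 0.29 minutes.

0.1656

The wait for the next event is exponential with rate λ = 6.2 per minute.
P(T > 0.29) = e^(−λt) = e^(−6.2 × 0.29) = e^(−1.798) ≈ 0.1656.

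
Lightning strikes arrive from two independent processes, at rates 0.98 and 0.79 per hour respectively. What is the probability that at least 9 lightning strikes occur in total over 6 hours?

Independent Poisson processes superpose: combined rate λ = 0.98 + 0.79 = 1.77 per hour.
Over the interval, μ = 1.77 × 6 = 10.62 (6 hours).
P(N ≥ 9) = 1 − P(N ≤ 8) ≈ 0.7325.

0.7325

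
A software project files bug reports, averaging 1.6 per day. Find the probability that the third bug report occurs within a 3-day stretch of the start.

Over the interval, μ = 1.6 × 3 = 4.8 (a 3-day stretch = 3 days).
The third arrival falls in the interval iff at least 3 events occur there: P(S_3 ≤ t) = P(N ≥ 3) = 1 − P(N ≤ 2) ≈ 0.8575.

0.8575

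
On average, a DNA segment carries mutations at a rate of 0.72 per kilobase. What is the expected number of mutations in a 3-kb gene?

2.16

E[N] = λt = 0.72 × 3 = 2.16 (a 3-kb gene = 3 kilobases).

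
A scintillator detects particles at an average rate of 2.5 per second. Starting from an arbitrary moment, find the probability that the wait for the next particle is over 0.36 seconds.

The wait for the next event is exponential with rate λ = 2.5 per second.
P(T > 0.36) = e^(−λt) = e^(−2.5 × 0.36) = e^(−0.9) ≈ 0.4066.

0.4066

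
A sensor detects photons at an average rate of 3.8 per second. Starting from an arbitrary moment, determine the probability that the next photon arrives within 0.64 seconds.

0.9121

Inter-arrival times are exponential with rate λ = 3.8 per second.
P(T ≤ 0.64) = 1 − e^(−λt) = 1 − e^(−3.8 × 0.64) = 1 − e^(−2.432) ≈ 0.9121.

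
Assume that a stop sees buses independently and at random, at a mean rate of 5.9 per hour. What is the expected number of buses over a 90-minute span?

8.85

E[N] = λt = 5.9 × 1.5 = 8.85 (a 90-minute span = 1.5 hours).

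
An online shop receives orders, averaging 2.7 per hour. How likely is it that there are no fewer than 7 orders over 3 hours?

0.6987

Over the interval, μ = 2.7 × 3 = 8.1 (3 hours).
P(N ≥ 7) = 1 − P(N ≤ 6) = 1 − Σ_{j=0}^{6} e^(−μ) μ^j/j! ≈ 0.6987.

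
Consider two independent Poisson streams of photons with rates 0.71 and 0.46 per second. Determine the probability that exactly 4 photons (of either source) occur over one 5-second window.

0.1405

Independent Poisson processes superpose: combined rate λ = 0.71 + 0.46 = 1.17 per second.
Over the interval, μ = 1.17 × 5 = 5.85 (a 5-second window = 5 seconds).
P(N = 4) = e^(−5.85) · 5.85^4/4! ≈ 0.1405.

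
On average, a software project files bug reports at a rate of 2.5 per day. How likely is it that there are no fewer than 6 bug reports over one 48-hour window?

0.3840

Over the interval, μ = 2.5 × 2 = 5 (a 48-hour window = 2 days).
P(N ≥ 6) = 1 − P(N ≤ 5) = 1 − Σ_{j=0}^{5} e^(−μ) μ^j/j! ≈ 0.3840.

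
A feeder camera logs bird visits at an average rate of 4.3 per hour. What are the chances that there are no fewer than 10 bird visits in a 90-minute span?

Over the interval, μ = 4.3 × 1.5 = 6.45 (a 90-minute span = 1.5 hours).
P(N ≥ 10) = 1 − P(N ≤ 9) = 1 − Σ_{j=0}^{9} e^(−μ) μ^j/j! ≈ 0.1184.

0.1184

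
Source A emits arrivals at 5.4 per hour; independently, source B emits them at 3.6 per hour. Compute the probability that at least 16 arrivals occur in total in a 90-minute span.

0.2822

Independent Poisson processes superpose: combined rate λ = 5.4 + 3.6 = 9 per hour.
Over the interval, μ = 9 × 1.5 = 13.5 (a 90-minute span = 1.5 hours).
P(N ≥ 16) = 1 − P(N ≤ 15) ≈ 0.2822.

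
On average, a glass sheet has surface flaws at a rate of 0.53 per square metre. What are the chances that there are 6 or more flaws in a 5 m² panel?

Over the interval, μ = 0.53 × 5 = 2.65 (a 5 m² panel = 5 square metres).
P(N ≥ 6) = 1 − P(N ≤ 5) = 1 − Σ_{j=0}^{5} e^(−μ) μ^j/j! ≈ 0.0528.

0.0528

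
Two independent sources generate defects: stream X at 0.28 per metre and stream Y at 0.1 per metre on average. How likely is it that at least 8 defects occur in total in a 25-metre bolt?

0.7313

Independent Poisson processes superpose: combined rate λ = 0.28 + 0.1 = 0.38 per metre.
Over the interval, μ = 0.38 × 25 = 9.5 (a 25-metre bolt = 25 metres).
P(N ≥ 8) = 1 − P(N ≤ 7) ≈ 0.7313.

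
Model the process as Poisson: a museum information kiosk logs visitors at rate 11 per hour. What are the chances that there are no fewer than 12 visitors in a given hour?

0.4207

With mean μ = 11 per hour,
P(N ≥ 12) = 1 − P(N ≤ 11) = 1 − Σ_{j=0}^{11} e^(−μ) μ^j/j! ≈ 0.4207.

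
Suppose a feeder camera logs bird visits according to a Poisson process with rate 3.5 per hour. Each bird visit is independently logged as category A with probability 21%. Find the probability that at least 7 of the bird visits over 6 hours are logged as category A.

Thinning: the bird visits that are logged as category A themselves form a Poisson process with rate 0.21 × 3.5 = 0.735 per hour.
Over the interval, μ = 0.735 × 6 = 4.41 (6 hours).
P(N ≥ 7) = 1 − P(N ≤ 6) ≈ 0.1576.

0.1576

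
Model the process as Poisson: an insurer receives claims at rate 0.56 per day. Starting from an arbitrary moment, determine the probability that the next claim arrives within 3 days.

0.8136

Inter-arrival times are exponential with rate λ = 0.56 per day.
P(T ≤ 3) = 1 − e^(−λt) = 1 − e^(−0.56 × 3) = 1 − e^(−1.68) ≈ 0.8136.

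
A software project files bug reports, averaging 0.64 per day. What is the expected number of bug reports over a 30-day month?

E[N] = λt = 0.64 × 30 = 19.2 (a 30-day month = 30 days).

19.2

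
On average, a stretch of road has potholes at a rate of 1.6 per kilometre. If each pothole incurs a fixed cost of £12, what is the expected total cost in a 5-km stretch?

E[N] = 1.6 × 5 = 8 (a 5-km stretch = 5 kilometres); E[cost] = 8 × £12 = £96.

£96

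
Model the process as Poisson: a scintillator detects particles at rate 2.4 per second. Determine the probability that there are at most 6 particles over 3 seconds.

0.4204

Over the interval, μ = 2.4 × 3 = 7.2 (3 seconds).
P(N ≤ 6) = Σ_{j=0}^{6} e^(−μ) μ^j/j! ≈ 0.4204.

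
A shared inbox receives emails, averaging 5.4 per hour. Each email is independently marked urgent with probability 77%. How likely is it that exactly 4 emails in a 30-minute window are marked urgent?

0.0973

Thinning: the emails that are marked urgent themselves form a Poisson process with rate 0.77 × 5.4 = 4.158 per hour.
Over the interval, μ = 4.158 × 0.5 = 2.079 (a 30-minute window = 0.5 hours).
P(N = 4) = e^(−2.079) · 2.079^4/4! ≈ 0.0973.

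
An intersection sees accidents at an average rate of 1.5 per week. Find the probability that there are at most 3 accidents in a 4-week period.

0.1512

Over the interval, μ = 1.5 × 4 = 6 (a 4-week period = 4 weeks).
P(N ≤ 3) = Σ_{j=0}^{3} e^(−μ) μ^j/j! ≈ 0.1512.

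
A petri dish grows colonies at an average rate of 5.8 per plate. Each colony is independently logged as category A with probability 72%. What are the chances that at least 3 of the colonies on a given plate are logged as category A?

Thinning: the colonies that are logged as category A themselves form a Poisson process with rate 0.72 × 5.8 = 4.176 per plate.
So μ = 4.176.
P(N ≥ 3) = 1 − P(N ≤ 2) ≈ 0.7866.

0.7866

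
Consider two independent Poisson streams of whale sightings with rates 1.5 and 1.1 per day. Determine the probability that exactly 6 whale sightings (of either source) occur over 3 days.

0.1282

Independent Poisson processes superpose: combined rate λ = 1.5 + 1.1 = 2.6 per day.
Over the interval, μ = 2.6 × 3 = 7.8 (3 days).
P(N = 6) = e^(−7.8) · 7.8^6/6! ≈ 0.1282.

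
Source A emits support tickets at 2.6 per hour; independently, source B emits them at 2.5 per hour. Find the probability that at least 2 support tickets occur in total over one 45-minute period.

0.8947

Independent Poisson processes superpose: combined rate λ = 2.6 + 2.5 = 5.1 per hour.
Over the interval, μ = 5.1 × 0.75 = 3.825 (a 45-minute period = 0.75 hours).
P(N ≥ 2) = 1 − P(N ≤ 1) ≈ 0.8947.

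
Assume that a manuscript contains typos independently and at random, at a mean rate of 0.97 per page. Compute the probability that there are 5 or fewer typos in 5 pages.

Over the interval, μ = 0.97 × 5 = 4.85 (5 pages).
P(N ≤ 5) = Σ_{j=0}^{5} e^(−μ) μ^j/j! ≈ 0.6423.

0.6423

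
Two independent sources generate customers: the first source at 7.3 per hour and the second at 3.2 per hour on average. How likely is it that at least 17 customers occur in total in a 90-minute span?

0.4092

Independent Poisson processes superpose: combined rate λ = 7.3 + 3.2 = 10.5 per hour.
Over the interval, μ = 10.5 × 1.5 = 15.75 (a 90-minute span = 1.5 hours).
P(N ≥ 17) = 1 − P(N ≤ 16) ≈ 0.4092.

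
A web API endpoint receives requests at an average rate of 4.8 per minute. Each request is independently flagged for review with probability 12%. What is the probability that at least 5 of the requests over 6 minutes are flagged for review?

Thinning: the requests that are flagged for review themselves form a Poisson process with rate 0.12 × 4.8 = 0.576 per minute.
Over the interval, μ = 0.576 × 6 = 3.456 (6 minutes).
P(N ≥ 5) = 1 − P(N ≤ 4) ≈ 0.2663.

0.2663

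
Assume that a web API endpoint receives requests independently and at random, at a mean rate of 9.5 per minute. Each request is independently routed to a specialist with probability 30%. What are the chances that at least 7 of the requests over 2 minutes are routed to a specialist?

Thinning: the requests that are routed to a specialist themselves form a Poisson process with rate 0.3 × 9.5 = 2.85 per minute.
Over the interval, μ = 2.85 × 2 = 5.7 (2 minutes).
P(N ≥ 7) = 1 − P(N ≤ 6) ≈ 0.3456.

0.3456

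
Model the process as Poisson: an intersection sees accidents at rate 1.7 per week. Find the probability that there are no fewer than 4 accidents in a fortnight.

Over the interval, μ = 1.7 × 2 = 3.4 (a fortnight = 2 weeks).
P(N ≥ 4) = 1 − P(N ≤ 3) = 1 − Σ_{j=0}^{3} e^(−μ) μ^j/j! ≈ 0.4416.

0.4416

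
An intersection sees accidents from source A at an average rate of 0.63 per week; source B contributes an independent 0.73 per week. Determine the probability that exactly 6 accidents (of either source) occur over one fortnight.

0.0371

Independent Poisson processes superpose: combined rate λ = 0.63 + 0.73 = 1.36 per week.
Over the interval, μ = 1.36 × 2 = 2.72 (a fortnight = 2 weeks).
P(N = 6) = e^(−2.72) · 2.72^6/6! ≈ 0.0371.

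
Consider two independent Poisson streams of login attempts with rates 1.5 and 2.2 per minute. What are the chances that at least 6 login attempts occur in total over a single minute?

Independent Poisson processes superpose: combined rate λ = 1.5 + 2.2 = 3.7 per minute.
So μ = 3.7.
P(N ≥ 6) = 1 − P(N ≤ 5) ≈ 0.1699.

0.1699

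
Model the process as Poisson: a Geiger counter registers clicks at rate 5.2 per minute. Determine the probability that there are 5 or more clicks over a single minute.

0.5939

With mean μ = 5.2 per minute,
P(N ≥ 5) = 1 − P(N ≤ 4) = 1 − Σ_{j=0}^{4} e^(−μ) μ^j/j! ≈ 0.5939.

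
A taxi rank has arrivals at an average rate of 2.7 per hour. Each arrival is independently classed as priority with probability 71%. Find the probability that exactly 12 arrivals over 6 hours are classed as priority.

Thinning: the arrivals that are classed as priority themselves form a Poisson process with rate 0.71 × 2.7 = 1.917 per hour.
Over the interval, μ = 1.917 × 6 = 11.502 (6 hours).
P(N = 12) = e^(−11.502) · 11.502^12/12! ≈ 0.1132.

0.1132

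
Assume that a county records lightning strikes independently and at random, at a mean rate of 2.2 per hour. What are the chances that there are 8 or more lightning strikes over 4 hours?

0.6522

Over the interval, μ = 2.2 × 4 = 8.8 (4 hours).
P(N ≥ 8) = 1 − P(N ≤ 7) = 1 − Σ_{j=0}^{7} e^(−μ) μ^j/j! ≈ 0.6522.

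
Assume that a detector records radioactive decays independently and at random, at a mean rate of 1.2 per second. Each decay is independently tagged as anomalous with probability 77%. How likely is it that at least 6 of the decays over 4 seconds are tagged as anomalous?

Thinning: the decays that are tagged as anomalous themselves form a Poisson process with rate 0.77 × 1.2 = 0.924 per second.
Over the interval, μ = 0.924 × 4 = 3.696 (4 seconds).
P(N ≥ 6) = 1 − P(N ≤ 5) ≈ 0.1693.

0.1693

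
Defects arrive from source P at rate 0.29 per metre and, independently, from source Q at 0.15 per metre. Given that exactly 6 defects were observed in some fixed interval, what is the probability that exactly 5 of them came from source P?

0.2544

Given the total, each event is independently from source P with probability p = λ_P/(λ_P+λ_Q) = 0.29/0.44 ≈ 0.6591.
So K ~ Binomial(6, 0.29/0.44): P(K = 5) = C(6,5) · (0.29/0.44)^5 · (0.15/0.44)^1 ≈ 0.2544.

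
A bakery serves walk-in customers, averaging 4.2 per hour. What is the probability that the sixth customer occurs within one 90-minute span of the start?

Over the interval, μ = 4.2 × 1.5 = 6.3 (a 90-minute span = 1.5 hours).
The sixth arrival falls in the interval iff at least 6 events occur there: P(S_6 ≤ t) = P(N ≥ 6) = 1 − P(N ≤ 5) ≈ 0.6012.

0.6012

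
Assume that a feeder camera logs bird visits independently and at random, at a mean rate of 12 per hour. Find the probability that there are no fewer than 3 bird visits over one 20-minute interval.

0.7619

Over the interval, μ = 12 × 1/3 = 4 (a 20-minute interval = 1/3 hours).
P(N ≥ 3) = 1 − P(N ≤ 2) = 1 − Σ_{j=0}^{2} e^(−μ) μ^j/j! ≈ 0.7619.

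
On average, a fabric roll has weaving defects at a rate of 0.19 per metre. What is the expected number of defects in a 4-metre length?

0.76

E[N] = λt = 0.19 × 4 = 0.76 (a 4-metre length = 4 metres).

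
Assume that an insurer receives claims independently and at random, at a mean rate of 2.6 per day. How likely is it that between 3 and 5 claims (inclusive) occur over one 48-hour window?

Over the interval, μ = 2.6 × 2 = 5.2 (a 48-hour window = 2 days).
P(3 ≤ N ≤ 5) = Σ_{j=3}^{5} e^(−5.2) · 5.2^j/j! ≈ 0.4721.

0.4721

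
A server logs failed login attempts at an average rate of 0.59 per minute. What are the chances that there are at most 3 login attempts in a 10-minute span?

0.1604

Over the interval, μ = 0.59 × 10 = 5.9 (a 10-minute span = 10 minutes).
P(N ≤ 3) = Σ_{j=0}^{3} e^(−μ) μ^j/j! ≈ 0.1604.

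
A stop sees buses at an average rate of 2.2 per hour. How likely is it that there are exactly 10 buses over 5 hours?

0.1194

Over the interval, μ = 2.2 × 5 = 11 (5 hours).
P(N = 10) = e^(−μ) μ^10/10! = e^(−11) · 11^10/3628800 ≈ 0.1194.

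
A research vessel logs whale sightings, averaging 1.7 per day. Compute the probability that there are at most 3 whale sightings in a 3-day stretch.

Over the interval, μ = 1.7 × 3 = 5.1 (a 3-day stretch = 3 days).
P(N ≤ 3) = Σ_{j=0}^{3} e^(−μ) μ^j/j! ≈ 0.2513.

0.2513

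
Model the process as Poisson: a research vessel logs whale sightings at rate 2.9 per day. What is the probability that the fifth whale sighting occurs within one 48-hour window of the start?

0.6873

Over the interval, μ = 2.9 × 2 = 5.8 (a 48-hour window = 2 days).
The fifth arrival falls in the interval iff at least 5 events occur there: P(S_5 ≤ t) = P(N ≥ 5) = 1 − P(N ≤ 4) ≈ 0.6873.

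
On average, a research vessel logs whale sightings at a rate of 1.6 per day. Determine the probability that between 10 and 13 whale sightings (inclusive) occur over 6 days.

Over the interval, μ = 1.6 × 6 = 9.6 (6 days).
P(10 ≤ N ≤ 13) = Σ_{j=10}^{13} e^(−9.6) · 9.6^j/j! ≈ 0.3830.

0.3830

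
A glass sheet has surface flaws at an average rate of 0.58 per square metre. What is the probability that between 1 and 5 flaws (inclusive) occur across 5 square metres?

Over the interval, μ = 0.58 × 5 = 2.9 (5 square metres).
P(1 ≤ N ≤ 5) = Σ_{j=1}^{5} e^(−2.9) · 2.9^j/j! ≈ 0.8708.

0.8708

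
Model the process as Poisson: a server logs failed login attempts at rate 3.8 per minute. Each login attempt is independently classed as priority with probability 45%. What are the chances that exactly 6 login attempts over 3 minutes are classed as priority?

0.1498

Thinning: the login attempts that are classed as priority themselves form a Poisson process with rate 0.45 × 3.8 = 1.71 per minute.
Over the interval, μ = 1.71 × 3 = 5.13 (3 minutes).
P(N = 6) = e^(−5.13) · 5.13^6/6! ≈ 0.1498.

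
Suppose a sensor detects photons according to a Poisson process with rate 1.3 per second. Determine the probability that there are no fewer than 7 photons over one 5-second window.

0.4735

Over the interval, μ = 1.3 × 5 = 6.5 (a 5-second window = 5 seconds).
P(N ≥ 7) = 1 − P(N ≤ 6) = 1 − Σ_{j=0}^{6} e^(−μ) μ^j/j! ≈ 0.4735.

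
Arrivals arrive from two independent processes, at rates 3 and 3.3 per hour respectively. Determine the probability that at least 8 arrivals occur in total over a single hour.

0.2983

Independent Poisson processes superpose: combined rate λ = 3 + 3.3 = 6.3 per hour.
So μ = 6.3.
P(N ≥ 8) = 1 − P(N ≤ 7) ≈ 0.2983.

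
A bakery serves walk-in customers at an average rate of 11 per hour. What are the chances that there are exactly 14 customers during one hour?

With mean μ = 11 per hour,
P(N = 14) = e^(−μ) μ^14/14! = e^(−11) · 11^14/87178291200 ≈ 0.0728.

0.0728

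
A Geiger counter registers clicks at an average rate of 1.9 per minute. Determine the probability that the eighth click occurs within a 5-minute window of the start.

Over the interval, μ = 1.9 × 5 = 9.5 (a 5-minute window = 5 minutes).
The eighth arrival falls in the interval iff at least 8 events occur there: P(S_8 ≤ t) = P(N ≥ 8) = 1 − P(N ≤ 7) ≈ 0.7313.

0.7313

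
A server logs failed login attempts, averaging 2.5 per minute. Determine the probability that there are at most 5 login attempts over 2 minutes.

0.6160

Over the interval, μ = 2.5 × 2 = 5 (2 minutes).
P(N ≤ 5) = Σ_{j=0}^{5} e^(−μ) μ^j/j! ≈ 0.6160.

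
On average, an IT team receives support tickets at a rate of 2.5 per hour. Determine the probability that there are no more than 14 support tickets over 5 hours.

0.7250

Over the interval, μ = 2.5 × 5 = 12.5 (5 hours).
P(N ≤ 14) = Σ_{j=0}^{14} e^(−μ) μ^j/j! ≈ 0.7250.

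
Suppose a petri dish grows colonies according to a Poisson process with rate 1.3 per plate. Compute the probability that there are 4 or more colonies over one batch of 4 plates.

0.7619

Over the interval, μ = 1.3 × 4 = 5.2 (a batch of 4 plates = 4 plates).
P(N ≥ 4) = 1 − P(N ≤ 3) = 1 − Σ_{j=0}^{3} e^(−μ) μ^j/j! ≈ 0.7619.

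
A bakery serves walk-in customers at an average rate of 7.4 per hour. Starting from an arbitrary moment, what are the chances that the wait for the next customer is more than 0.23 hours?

0.1823

The wait for the next event is exponential with rate λ = 7.4 per hour.
P(T > 0.23) = e^(−λt) = e^(−7.4 × 0.23) = e^(−1.702) ≈ 0.1823.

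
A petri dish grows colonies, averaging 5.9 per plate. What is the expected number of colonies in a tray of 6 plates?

E[N] = λt = 5.9 × 6 = 35.4 (a tray of 6 plates = 6 plates).

35.4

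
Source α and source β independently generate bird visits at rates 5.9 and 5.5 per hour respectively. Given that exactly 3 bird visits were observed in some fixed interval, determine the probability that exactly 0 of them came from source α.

0.1123

Given the total, each event is independently from source α with probability p = λ_α/(λ_α+λ_β) = 5.9/11.4 ≈ 0.5175.
So K ~ Binomial(3, 5.9/11.4): P(K = 0) = C(3,0) · (5.9/11.4)^0 · (5.5/11.4)^3 ≈ 0.1123.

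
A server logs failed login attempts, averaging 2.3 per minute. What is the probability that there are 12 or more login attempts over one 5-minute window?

0.4802

Over the interval, μ = 2.3 × 5 = 11.5 (a 5-minute window = 5 minutes).
P(N ≥ 12) = 1 − P(N ≤ 11) = 1 − Σ_{j=0}^{11} e^(−μ) μ^j/j! ≈ 0.4802.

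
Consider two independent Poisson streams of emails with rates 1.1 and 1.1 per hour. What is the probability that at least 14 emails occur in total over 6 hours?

0.4489

Independent Poisson processes superpose: combined rate λ = 1.1 + 1.1 = 2.2 per hour.
Over the interval, μ = 2.2 × 6 = 13.2 (6 hours).
P(N ≥ 14) = 1 − P(N ≤ 13) ≈ 0.4489.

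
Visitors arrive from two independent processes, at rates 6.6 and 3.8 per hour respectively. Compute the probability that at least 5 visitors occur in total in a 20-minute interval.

Independent Poisson processes superpose: combined rate λ = 6.6 + 3.8 = 10.4 per hour.
Over the interval, μ = 10.4 × 1/3 ≈ 3.46667 (a 20-minute interval = 1/3 hours).
P(N ≥ 5) = 1 − P(N ≤ 4) ≈ 0.2683.

0.2683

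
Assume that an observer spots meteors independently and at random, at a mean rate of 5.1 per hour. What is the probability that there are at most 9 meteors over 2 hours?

0.4332

Over the interval, μ = 5.1 × 2 = 10.2 (2 hours).
P(N ≤ 9) = Σ_{j=0}^{9} e^(−μ) μ^j/j! ≈ 0.4332.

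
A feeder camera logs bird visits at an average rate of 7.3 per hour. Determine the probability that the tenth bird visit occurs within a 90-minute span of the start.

0.6540

Over the interval, μ = 7.3 × 1.5 = 10.95 (a 90-minute span = 1.5 hours).
The tenth arrival falls in the interval iff at least 10 events occur there: P(S_10 ≤ t) = P(N ≥ 10) = 1 − P(N ≤ 9) ≈ 0.6540.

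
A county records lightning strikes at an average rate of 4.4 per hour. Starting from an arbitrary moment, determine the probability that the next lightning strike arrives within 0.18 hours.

0.5471

Inter-arrival times are exponential with rate λ = 4.4 per hour.
P(T ≤ 0.18) = 1 − e^(−λt) = 1 − e^(−4.4 × 0.18) = 1 − e^(−0.792) ≈ 0.5471.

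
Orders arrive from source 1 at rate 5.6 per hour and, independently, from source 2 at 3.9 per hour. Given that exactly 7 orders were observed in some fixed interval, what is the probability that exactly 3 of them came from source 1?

Given the total, each event is independently from source 1 with probability p = λ_1/(λ_1+λ_2) = 5.6/9.5 ≈ 0.5895.
So K ~ Binomial(7, 5.6/9.5): P(K = 3) = C(7,3) · (5.6/9.5)^3 · (3.9/9.5)^4 ≈ 0.2036.

0.2036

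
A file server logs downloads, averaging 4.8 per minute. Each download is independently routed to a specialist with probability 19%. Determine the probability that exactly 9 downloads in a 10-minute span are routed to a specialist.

0.1317

Thinning: the downloads that are routed to a specialist themselves form a Poisson process with rate 0.19 × 4.8 = 0.912 per minute.
Over the interval, μ = 0.912 × 10 = 9.12 (a 10-minute span = 10 minutes).
P(N = 9) = e^(−9.12) · 9.12^9/9! ≈ 0.1317.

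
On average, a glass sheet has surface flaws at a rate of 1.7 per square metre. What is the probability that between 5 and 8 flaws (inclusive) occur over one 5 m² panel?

Over the interval, μ = 1.7 × 5 = 8.5 (a 5 m² panel = 5 square metres).
P(5 ≤ N ≤ 8) = Σ_{j=5}^{8} e^(−8.5) · 8.5^j/j! ≈ 0.4487.

0.4487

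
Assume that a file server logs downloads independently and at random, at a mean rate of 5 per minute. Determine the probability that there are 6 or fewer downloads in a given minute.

With mean μ = 5 per minute,
P(N ≤ 6) = Σ_{j=0}^{6} e^(−μ) μ^j/j! ≈ 0.7622.

0.7622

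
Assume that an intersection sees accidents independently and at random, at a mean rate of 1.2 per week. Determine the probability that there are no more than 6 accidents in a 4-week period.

0.7908

Over the interval, μ = 1.2 × 4 = 4.8 (a 4-week period = 4 weeks).
P(N ≤ 6) = Σ_{j=0}^{6} e^(−μ) μ^j/j! ≈ 0.7908.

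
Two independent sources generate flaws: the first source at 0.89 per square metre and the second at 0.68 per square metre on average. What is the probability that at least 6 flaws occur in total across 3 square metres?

0.3333

Independent Poisson processes superpose: combined rate λ = 0.89 + 0.68 = 1.57 per square metre.
Over the interval, μ = 1.57 × 3 = 4.71 (3 square metres).
P(N ≥ 6) = 1 − P(N ≤ 5) ≈ 0.3333.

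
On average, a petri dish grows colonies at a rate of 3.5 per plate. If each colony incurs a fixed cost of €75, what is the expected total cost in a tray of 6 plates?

€1575

E[N] = 3.5 × 6 = 21 (a tray of 6 plates = 6 plates); E[cost] = 21 × €75 = €1575.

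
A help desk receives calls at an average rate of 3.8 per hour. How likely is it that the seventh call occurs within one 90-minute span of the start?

0.3456

Over the interval, μ = 3.8 × 1.5 = 5.7 (a 90-minute span = 1.5 hours).
The seventh arrival falls in the interval iff at least 7 events occur there: P(S_7 ≤ t) = P(N ≥ 7) = 1 − P(N ≤ 6) ≈ 0.3456.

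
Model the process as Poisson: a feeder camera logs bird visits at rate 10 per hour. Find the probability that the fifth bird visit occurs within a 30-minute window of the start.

Over the interval, μ = 10 × 0.5 = 5 (a 30-minute window = 0.5 hours).
The fifth arrival falls in the interval iff at least 5 events occur there: P(S_5 ≤ t) = P(N ≥ 5) = 1 − P(N ≤ 4) ≈ 0.5595.

0.5595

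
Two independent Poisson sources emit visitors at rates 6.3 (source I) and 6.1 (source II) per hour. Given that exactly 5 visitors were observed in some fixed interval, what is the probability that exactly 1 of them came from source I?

0.1488

Given the total, each event is independently from source I with probability p = λ_I/(λ_I+λ_II) = 6.3/12.4 ≈ 0.5081.
So K ~ Binomial(5, 6.3/12.4): P(K = 1) = C(5,1) · (6.3/12.4)^1 · (6.1/12.4)^4 ≈ 0.1488.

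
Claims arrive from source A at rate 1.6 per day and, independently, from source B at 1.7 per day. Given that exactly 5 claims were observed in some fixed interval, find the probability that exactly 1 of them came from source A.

0.1707

Given the total, each event is independently from source A with probability p = λ_A/(λ_A+λ_B) = 1.6/3.3 ≈ 0.4848.
So K ~ Binomial(5, 1.6/3.3): P(K = 1) = C(5,1) · (1.6/3.3)^1 · (1.7/3.3)^4 ≈ 0.1707.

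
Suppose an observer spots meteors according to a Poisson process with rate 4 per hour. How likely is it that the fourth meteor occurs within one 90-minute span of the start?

0.8488

Over the interval, μ = 4 × 1.5 = 6 (a 90-minute span = 1.5 hours).
The fourth arrival falls in the interval iff at least 4 events occur there: P(S_4 ≤ t) = P(N ≥ 4) = 1 − P(N ≤ 3) ≈ 0.8488.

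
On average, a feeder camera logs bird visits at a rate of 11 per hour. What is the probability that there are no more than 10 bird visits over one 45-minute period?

0.7903

Over the interval, μ = 11 × 0.75 = 8.25 (a 45-minute period = 0.75 hours).
P(N ≤ 10) = Σ_{j=0}^{10} e^(−μ) μ^j/j! ≈ 0.7903.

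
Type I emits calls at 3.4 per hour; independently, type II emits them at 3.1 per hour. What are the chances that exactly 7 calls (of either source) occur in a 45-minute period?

0.0991

Independent Poisson processes superpose: combined rate λ = 3.4 + 3.1 = 6.5 per hour.
Over the interval, μ = 6.5 × 0.75 = 4.875 (a 45-minute period = 0.75 hours).
P(N = 7) = e^(−4.875) · 4.875^7/7! ≈ 0.0991.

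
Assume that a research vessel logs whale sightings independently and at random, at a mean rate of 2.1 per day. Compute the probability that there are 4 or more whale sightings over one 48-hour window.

0.6046

Over the interval, μ = 2.1 × 2 = 4.2 (a 48-hour window = 2 days).
P(N ≥ 4) = 1 − P(N ≤ 3) = 1 − Σ_{j=0}^{3} e^(−μ) μ^j/j! ≈ 0.6046.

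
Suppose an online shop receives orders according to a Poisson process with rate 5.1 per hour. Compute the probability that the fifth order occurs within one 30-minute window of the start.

Over the interval, μ = 5.1 × 0.5 = 2.55 (a 30-minute window = 0.5 hours).
The fifth arrival falls in the interval iff at least 5 events occur there: P(S_5 ≤ t) = P(N ≥ 5) = 1 − P(N ≤ 4) ≈ 0.1156.

0.1156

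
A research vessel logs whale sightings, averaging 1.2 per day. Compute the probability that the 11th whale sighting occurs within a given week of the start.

0.2257

Over the interval, μ = 1.2 × 7 = 8.4 (a week = 7 days).
The 11th arrival falls in the interval iff at least 11 events occur there: P(S_11 ≤ t) = P(N ≥ 11) = 1 − P(N ≤ 10) ≈ 0.2257.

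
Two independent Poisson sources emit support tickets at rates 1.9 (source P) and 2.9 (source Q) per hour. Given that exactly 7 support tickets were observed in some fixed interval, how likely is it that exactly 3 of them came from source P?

0.2892

Given the total, each event is independently from source P with probability p = λ_P/(λ_P+λ_Q) = 1.9/4.8 ≈ 0.3958.
So K ~ Binomial(7, 1.9/4.8): P(K = 3) = C(7,3) · (1.9/4.8)^3 · (2.9/4.8)^4 ≈ 0.2892.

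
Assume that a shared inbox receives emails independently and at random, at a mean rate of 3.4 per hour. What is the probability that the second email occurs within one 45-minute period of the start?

0.7228

Over the interval, μ = 3.4 × 0.75 = 2.55 (a 45-minute period = 0.75 hours).
The second arrival falls in the interval iff at least 2 events occur there: P(S_2 ≤ t) = P(N ≥ 2) = 1 − P(N ≤ 1) ≈ 0.7228.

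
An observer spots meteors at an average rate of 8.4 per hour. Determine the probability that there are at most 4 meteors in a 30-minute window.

Over the interval, μ = 8.4 × 0.5 = 4.2 (a 30-minute window = 0.5 hours).
P(N ≤ 4) = Σ_{j=0}^{4} e^(−μ) μ^j/j! ≈ 0.5898.

0.5898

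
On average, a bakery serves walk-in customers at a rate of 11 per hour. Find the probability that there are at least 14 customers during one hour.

0.2187

With mean μ = 11 per hour,
P(N ≥ 14) = 1 − P(N ≤ 13) = 1 − Σ_{j=0}^{13} e^(−μ) μ^j/j! ≈ 0.2187.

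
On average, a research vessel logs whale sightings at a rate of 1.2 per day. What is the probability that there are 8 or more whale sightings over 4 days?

0.1133

Over the interval, μ = 1.2 × 4 = 4.8 (4 days).
P(N ≥ 8) = 1 − P(N ≤ 7) = 1 − Σ_{j=0}^{7} e^(−μ) μ^j/j! ≈ 0.1133.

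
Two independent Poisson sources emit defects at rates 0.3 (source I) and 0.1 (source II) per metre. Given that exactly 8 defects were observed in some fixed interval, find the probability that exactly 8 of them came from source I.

0.1001

Given the total, each event is independently from source I with probability p = λ_I/(λ_I+λ_II) = 0.3/0.4 = 0.7500.
So K ~ Binomial(8, 0.3/0.4): P(K = 8) = C(8,8) · (0.3/0.4)^8 · (0.1/0.4)^0 ≈ 0.1001.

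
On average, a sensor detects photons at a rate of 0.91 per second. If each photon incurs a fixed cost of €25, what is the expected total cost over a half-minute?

E[N] = 0.91 × 30 = 27.3 (a half-minute = 30 seconds); E[cost] = 27.3 × €25 = €682.5.

€682.5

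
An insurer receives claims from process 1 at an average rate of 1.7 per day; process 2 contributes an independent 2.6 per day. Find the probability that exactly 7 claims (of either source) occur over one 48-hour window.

0.1271

Independent Poisson processes superpose: combined rate λ = 1.7 + 2.6 = 4.3 per day.
Over the interval, μ = 4.3 × 2 = 8.6 (a 48-hour window = 2 days).
P(N = 7) = e^(−8.6) · 8.6^7/7! ≈ 0.1271.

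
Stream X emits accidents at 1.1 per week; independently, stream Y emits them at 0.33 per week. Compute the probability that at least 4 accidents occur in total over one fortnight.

Independent Poisson processes superpose: combined rate λ = 1.1 + 0.33 = 1.43 per week.
Over the interval, μ = 1.43 × 2 = 2.86 (a fortnight = 2 weeks).
P(N ≥ 4) = 1 − P(N ≤ 3) ≈ 0.3214.

0.3214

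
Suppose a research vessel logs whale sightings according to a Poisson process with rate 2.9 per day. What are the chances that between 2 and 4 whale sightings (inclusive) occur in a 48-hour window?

Over the interval, μ = 2.9 × 2 = 5.8 (a 48-hour window = 2 days).
P(2 ≤ N ≤ 4) = Σ_{j=2}^{4} e^(−5.8) · 5.8^j/j! ≈ 0.2921.

0.2921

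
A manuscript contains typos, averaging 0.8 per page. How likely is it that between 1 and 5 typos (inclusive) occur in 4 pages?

0.8538

Over the interval, μ = 0.8 × 4 = 3.2 (4 pages).
P(1 ≤ N ≤ 5) = Σ_{j=1}^{5} e^(−3.2) · 3.2^j/j! ≈ 0.8538.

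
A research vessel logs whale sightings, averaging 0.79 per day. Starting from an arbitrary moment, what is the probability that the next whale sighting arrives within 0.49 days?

0.3210

Inter-arrival times are exponential with rate λ = 0.79 per day.
P(T ≤ 0.49) = 1 − e^(−λt) = 1 − e^(−0.79 × 0.49) = 1 − e^(−0.3871) ≈ 0.3210.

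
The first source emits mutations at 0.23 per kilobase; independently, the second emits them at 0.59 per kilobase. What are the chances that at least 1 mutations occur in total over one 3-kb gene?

0.9146

Independent Poisson processes superpose: combined rate λ = 0.23 + 0.59 = 0.82 per kilobase.
Over the interval, μ = 0.82 × 3 = 2.46 (a 3-kb gene = 3 kilobases).
P(N ≥ 1) = 1 − P(N ≤ 0) ≈ 0.9146.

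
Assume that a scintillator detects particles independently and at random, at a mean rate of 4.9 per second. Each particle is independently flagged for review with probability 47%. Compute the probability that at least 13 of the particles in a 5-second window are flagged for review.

Thinning: the particles that are flagged for review themselves form a Poisson process with rate 0.47 × 4.9 = 2.303 per second.
Over the interval, μ = 2.303 × 5 = 11.515 (a 5-second window = 5 seconds).
P(N ≥ 13) = 1 − P(N ≤ 12) ≈ 0.3688.

0.3688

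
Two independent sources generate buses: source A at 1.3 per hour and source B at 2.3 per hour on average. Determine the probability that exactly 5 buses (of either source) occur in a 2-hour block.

0.1204

Independent Poisson processes superpose: combined rate λ = 1.3 + 2.3 = 3.6 per hour.
Over the interval, μ = 3.6 × 2 = 7.2 (a 2-hour block = 2 hours).
P(N = 5) = e^(−7.2) · 7.2^5/5! ≈ 0.1204.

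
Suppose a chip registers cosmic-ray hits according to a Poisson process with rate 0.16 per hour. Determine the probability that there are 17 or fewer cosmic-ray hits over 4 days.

0.7177

Over the interval, μ = 0.16 × 96 = 15.36 (4 days = 96 hours).
P(N ≤ 17) = Σ_{j=0}^{17} e^(−μ) μ^j/j! ≈ 0.7177.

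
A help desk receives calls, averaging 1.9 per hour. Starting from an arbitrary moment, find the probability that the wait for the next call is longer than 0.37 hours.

0.4951

The wait for the next event is exponential with rate λ = 1.9 per hour.
P(T > 0.37) = e^(−λt) = e^(−1.9 × 0.37) = e^(−0.703) ≈ 0.4951.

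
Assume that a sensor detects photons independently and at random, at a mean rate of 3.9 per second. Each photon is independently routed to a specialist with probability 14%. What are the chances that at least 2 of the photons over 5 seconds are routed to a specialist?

0.7567

Thinning: the photons that are routed to a specialist themselves form a Poisson process with rate 0.14 × 3.9 = 0.546 per second.
Over the interval, μ = 0.546 × 5 = 2.73 (5 seconds).
P(N ≥ 2) = 1 − P(N ≤ 1) ≈ 0.7567.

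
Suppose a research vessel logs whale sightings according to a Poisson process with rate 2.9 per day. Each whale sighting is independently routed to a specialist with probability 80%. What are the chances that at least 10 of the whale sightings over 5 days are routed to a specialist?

0.7209

Thinning: the whale sightings that are routed to a specialist themselves form a Poisson process with rate 0.8 × 2.9 = 2.32 per day.
Over the interval, μ = 2.32 × 5 = 11.6 (5 days).
P(N ≥ 10) = 1 − P(N ≤ 9) ≈ 0.7209.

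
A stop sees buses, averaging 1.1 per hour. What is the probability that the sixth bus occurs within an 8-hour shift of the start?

0.8716

Over the interval, μ = 1.1 × 8 = 8.8 (an 8-hour shift = 8 hours).
The sixth arrival falls in the interval iff at least 6 events occur there: P(S_6 ≤ t) = P(N ≥ 6) = 1 − P(N ≤ 5) ≈ 0.8716.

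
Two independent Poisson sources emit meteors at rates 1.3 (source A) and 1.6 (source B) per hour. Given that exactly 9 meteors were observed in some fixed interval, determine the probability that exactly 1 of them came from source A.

Given the total, each event is independently from source A with probability p = λ_A/(λ_A+λ_B) = 1.3/2.9 ≈ 0.4483.
So K ~ Binomial(9, 1.3/2.9): P(K = 1) = C(9,1) · (1.3/2.9)^1 · (1.6/2.9)^8 ≈ 0.0346.

0.0346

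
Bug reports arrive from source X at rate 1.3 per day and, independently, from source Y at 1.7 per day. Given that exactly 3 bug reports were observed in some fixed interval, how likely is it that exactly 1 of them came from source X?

0.4174

Given the total, each event is independently from source X with probability p = λ_X/(λ_X+λ_Y) = 1.3/3 ≈ 0.4333.
So K ~ Binomial(3, 1.3/3): P(K = 1) = C(3,1) · (1.3/3)^1 · (1.7/3)^2 ≈ 0.4174.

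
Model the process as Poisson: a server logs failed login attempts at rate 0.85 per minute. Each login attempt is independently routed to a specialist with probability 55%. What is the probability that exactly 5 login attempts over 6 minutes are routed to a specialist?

Thinning: the login attempts that are routed to a specialist themselves form a Poisson process with rate 0.55 × 0.85 = 0.4675 per minute.
Over the interval, μ = 0.4675 × 6 = 2.805 (6 minutes).
P(N = 5) = e^(−2.805) · 2.805^5/5! ≈ 0.0876.

0.0876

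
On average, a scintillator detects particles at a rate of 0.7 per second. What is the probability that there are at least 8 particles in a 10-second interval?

Over the interval, μ = 0.7 × 10 = 7 (a 10-second interval = 10 seconds).
P(N ≥ 8) = 1 − P(N ≤ 7) = 1 − Σ_{j=0}^{7} e^(−μ) μ^j/j! ≈ 0.4013.

0.4013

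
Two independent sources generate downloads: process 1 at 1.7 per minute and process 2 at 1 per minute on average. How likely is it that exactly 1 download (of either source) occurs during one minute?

0.1815

Independent Poisson processes superpose: combined rate λ = 1.7 + 1 = 2.7 per minute.
So μ = 2.7.
P(N = 1) = e^(−2.7) · 2.7^1/1! ≈ 0.1815.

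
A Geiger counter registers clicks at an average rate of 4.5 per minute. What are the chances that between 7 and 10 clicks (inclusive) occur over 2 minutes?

0.4992

Over the interval, μ = 4.5 × 2 = 9 (2 minutes).
P(7 ≤ N ≤ 10) = Σ_{j=7}^{10} e^(−9) · 9^j/j! ≈ 0.4992.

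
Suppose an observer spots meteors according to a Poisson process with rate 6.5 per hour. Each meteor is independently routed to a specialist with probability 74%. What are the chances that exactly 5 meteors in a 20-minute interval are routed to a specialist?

0.0178

Thinning: the meteors that are routed to a specialist themselves form a Poisson process with rate 0.74 × 6.5 = 4.81 per hour.
Over the interval, μ = 4.81 × 1/3 ≈ 1.60333 (a 20-minute interval = 1/3 hours).
P(N = 5) = e^(−1.60333) · 1.60333^5/5! ≈ 0.0178.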